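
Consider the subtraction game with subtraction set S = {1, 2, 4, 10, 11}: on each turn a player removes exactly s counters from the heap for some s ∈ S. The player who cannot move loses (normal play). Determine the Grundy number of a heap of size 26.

G(0) = 0
G(1) = mex{0} = 1
G(2) = mex{1,0} = 2
G(3) = mex{2,1} = 0
G(4) = mex{0,2,0} = 1
G(5) = mex{1,0,1} = 2
G(6) = mex{2,1,2} = 0
G(7) = mex{0,2,0} = 1
G(8) = mex{1,0,1} = 2
G(9) = mex{2,1,2} = 0
G(10) = mex{0,2,0,0} = 1
G(11) = mex{1,0,1,1,0} = 2
G(12) = mex{2,1,2,2,1} = 0
G(13) = mex{0,2,0,0,2} = 1
G(14) = mex{1,0,1,1,0} = 2
G(15) = mex{2,1,2,2,1} = 0
G(16) = mex{0,2,0,0,2} = 1
G(17) = mex{1,0,1,1,0} = 2
G(18) = mex{2,1,2,2,1} = 0
G(19) = mex{0,2,0,0,2} = 1
G(20) = mex{1,0,1,1,0} = 2
G(21) = mex{2,1,2,2,1} = 0
G(22) = mex{0,2,0,0,2} = 1
G(23) = mex{1,0,1,1,0} = 2
G(24) = mex{2,1,2,2,1} = 0
G(25) = mex{0,2,0,0,2} = 1
G(26) = mex{1,0,1,1,0} = 2

2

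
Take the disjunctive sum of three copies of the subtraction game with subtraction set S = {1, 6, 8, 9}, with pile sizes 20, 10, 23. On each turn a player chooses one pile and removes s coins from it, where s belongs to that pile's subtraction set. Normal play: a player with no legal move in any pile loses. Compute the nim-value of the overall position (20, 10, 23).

All piles use S = {1, 6, 8, 9}:
n :  0  1  2  3  4  5  6  7  8  9 10 11 12 13 14 15 16 17 18 19 20 21 22 23
G :  0  1  0  1  0  1  2  0  1  2  3  2  3  2  0  1  2  0  1  0  1  0  1  2
Pile A: G(20) = 1.
Pile B: G(10) = 3.
Pile C: G(23) = 2.
Combined Grundy value = 1 ⊕ 3 ⊕ 2 = 0.

0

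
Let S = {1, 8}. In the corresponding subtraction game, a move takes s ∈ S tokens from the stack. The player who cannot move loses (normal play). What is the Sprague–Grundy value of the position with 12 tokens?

G(0) = 0
G(1) = mex{0} = 1
G(2) = mex{1} = 0
G(3) = mex{0} = 1
G(4) = mex{1} = 0
G(5) = mex{0} = 1
G(6) = mex{1} = 0
G(7) = mex{0} = 1
G(8) = mex{1,0} = 2
G(9) = mex{2,1} = 0
G(10) = mex{0,0} = 1
G(11) = mex{1,1} = 0
G(12) = mex{0,0} = 1

1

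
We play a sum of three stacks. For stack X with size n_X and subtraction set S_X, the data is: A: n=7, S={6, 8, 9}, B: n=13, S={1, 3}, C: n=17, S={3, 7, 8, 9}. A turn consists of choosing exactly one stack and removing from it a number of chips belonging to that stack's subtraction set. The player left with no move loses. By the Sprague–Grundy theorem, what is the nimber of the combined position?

0

Stack A, S = {6, 8, 9}:
G(0) = 0
G(1) = mex{} = 0
G(2) = mex{} = 0
G(3) = mex{} = 0
G(4) = mex{} = 0
G(5) = mex{} = 0
G(6) = mex{0} = 1
G(7) = mex{0} = 1
G_A(7) = 1.
Stack B, S = {1, 3}:
G(0) = 0
G(1) = mex{0} = 1
G(2) = mex{1} = 0
G(3) = mex{0,0} = 1
G(4) = mex{1,1} = 0
G(5) = mex{0,0} = 1
G(6) = mex{1,1} = 0
G(7) = mex{0,0} = 1
G(8) = mex{1,1} = 0
G(9) = mex{0,0} = 1
G(10) = mex{1,1} = 0
G(11) = mex{0,0} = 1
G(12) = mex{1,1} = 0
G(13) = mex{0,0} = 1
G_B(13) = 1.
Stack C, S = {3, 7, 8, 9}:
n :  0  1  2  3  4  5  6  7  8  9 10 11 12 13 14 15 16 17
G :  0  0  0  1  1  1  0  2  2  1  3  3  0  2  4  1  0  0
G_C(17) = 0.
Combined Grundy value = 1 ⊕ 1 ⊕ 0 = 0.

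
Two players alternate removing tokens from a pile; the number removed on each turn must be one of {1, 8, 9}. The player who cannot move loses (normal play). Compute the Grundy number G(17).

1

n :  0  1  2  3  4  5  6  7  8  9 10 11 12 13 14 15 16 17
G :  0  1  0  1  0  1  0  1  2  3  2  3  2  3  2  3  0  1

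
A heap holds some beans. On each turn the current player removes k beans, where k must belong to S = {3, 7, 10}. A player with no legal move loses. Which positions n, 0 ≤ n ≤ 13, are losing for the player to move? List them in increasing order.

G(0) = 0
G(1) = mex{} = 0
G(2) = mex{} = 0
G(3) = mex{0} = 1
G(4) = mex{0} = 1
G(5) = mex{0} = 1
G(6) = mex{1} = 0
G(7) = mex{1,0} = 2
G(8) = mex{1,0} = 2
G(9) = mex{0,0} = 1
G(10) = mex{2,1,0} = 3
G(11) = mex{2,1,0} = 3
G(12) = mex{1,1,0} = 2
G(13) = mex{3,0,1} = 2
P-positions are exactly the n with G(n) = 0.

0, 1, 2, 6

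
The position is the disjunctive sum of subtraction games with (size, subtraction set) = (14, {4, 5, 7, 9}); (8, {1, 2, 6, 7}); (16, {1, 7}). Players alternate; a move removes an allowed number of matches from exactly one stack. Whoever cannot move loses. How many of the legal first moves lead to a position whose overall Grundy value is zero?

0

Stack A, S = {4, 5, 7, 9}:
n :  0  1  2  3  4  5  6  7  8  9 10 11 12 13 14
G :  0  0  0  0  1  1  1  1  2  2  2  2  3  0  0
G_A(14) = 0.
Stack B, S = {1, 2, 6, 7}:
n : 0 1 2 3 4 5 6 7 8
G : 0 1 2 0 1 2 3 4 0
G_B(8) = 0.
Stack C, S = {1, 7}:
G(0) = 0
G(1) = mex{0} = 1
G(2) = mex{1} = 0
G(3) = mex{0} = 1
G(4) = mex{1} = 0
G(5) = mex{0} = 1
G(6) = mex{1} = 0
G(7) = mex{0,0} = 1
G(8) = mex{1,1} = 0
G(9) = mex{0,0} = 1
G(10) = mex{1,1} = 0
G(11) = mex{0,0} = 1
G(12) = mex{1,1} = 0
G(13) = mex{0,0} = 1
G(14) = mex{1,1} = 0
G(15) = mex{0,0} = 1
G(16) = mex{1,1} = 0
G_C(16) = 0.
Combined Grundy value = 0 ⊕ 0 ⊕ 0 = 0.
A winning move leaves total XOR = 0, i.e. changes one component's Grundy value g to g ⊕ X where X is the current total.
Stack A: target g' = 0⊕0 = 0, but every legal move changes the Grundy value (mex property), so 0 moves.
Stack B: target g' = 0⊕0 = 0, but every legal move changes the Grundy value (mex property), so 0 moves.
Stack C: target g' = 0⊕0 = 0, but every legal move changes the Grundy value (mex property), so 0 moves.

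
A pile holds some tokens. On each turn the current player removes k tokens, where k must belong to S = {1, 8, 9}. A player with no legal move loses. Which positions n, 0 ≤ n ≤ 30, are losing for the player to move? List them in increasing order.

n :  0  1  2  3  4  5  6  7  8  9 10 11 12 13 14 15 16 17 18 19 20 21 22 23 24 25 26 27 28 29 30
G :  0  1  0  1  0  1  0  1  2  3  2  3  2  3  2  3  0  1  0  1  0  1  0  1  2  3  2  3  2  3  2
P-positions are exactly the n with G(n) = 0.

0, 2, 4, 6, 16, 18, 20, 22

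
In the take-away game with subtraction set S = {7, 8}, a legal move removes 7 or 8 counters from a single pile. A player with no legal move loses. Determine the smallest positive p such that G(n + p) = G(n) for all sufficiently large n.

n :  0  1  2  3  4  5  6  7  8  9 10 11 12 13 14 15 16 17 18 19 20 21 22 23 24 25 26 27 28 29 30 31
G :  0  0  0  0  0  0  0  1  1  1  1  1  1  1  2  0  0  0  0  0  0  0  1  1  1  1  1  1  1  2  0  0
G(n+15) = G(n) holds for n = 0,…,7 (a full window of length max(S) = 8), so the sequence is purely periodic with period 15.

15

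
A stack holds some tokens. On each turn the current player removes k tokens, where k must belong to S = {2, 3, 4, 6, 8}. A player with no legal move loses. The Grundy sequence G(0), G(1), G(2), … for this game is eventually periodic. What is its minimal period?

10

n :  0  1  2  3  4  5  6  7  8  9 10 11 12 13 14 15 16 17 18 19 20 21
G :  0  0  1  1  2  2  3  3  4  4  0  0  1  1  2  2  3  3  4  4  0  0
G(n+10) = G(n) holds for n = 0,…,7 (a full window of length max(S) = 8), so the sequence is purely periodic with period 10.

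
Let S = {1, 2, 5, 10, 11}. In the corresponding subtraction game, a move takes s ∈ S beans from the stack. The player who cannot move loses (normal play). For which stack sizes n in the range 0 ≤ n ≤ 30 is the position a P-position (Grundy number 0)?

0, 3, 6, 9, 12, 15, 18, 21, 24, 27, 30

G(0) = 0
G(1) = mex{0} = 1
G(2) = mex{1,0} = 2
G(3) = mex{2,1} = 0
G(4) = mex{0,2} = 1
G(5) = mex{1,0,0} = 2
G(6) = mex{2,1,1} = 0
G(7) = mex{0,2,2} = 1
G(8) = mex{1,0,0} = 2
G(9) = mex{2,1,1} = 0
G(10) = mex{0,2,2,0} = 1
G(11) = mex{1,0,0,1,0} = 2
G(12) = mex{2,1,1,2,1} = 0
G(13) = mex{0,2,2,0,2} = 1
G(14) = mex{1,0,0,1,0} = 2
G(15) = mex{2,1,1,2,1} = 0
G(16) = mex{0,2,2,0,2} = 1
G(17) = mex{1,0,0,1,0} = 2
G(18) = mex{2,1,1,2,1} = 0
G(19) = mex{0,2,2,0,2} = 1
G(20) = mex{1,0,0,1,0} = 2
G(21) = mex{2,1,1,2,1} = 0
G(22) = mex{0,2,2,0,2} = 1
G(23) = mex{1,0,0,1,0} = 2
G(24) = mex{2,1,1,2,1} = 0
G(25) = mex{0,2,2,0,2} = 1
G(26) = mex{1,0,0,1,0} = 2
G(27) = mex{2,1,1,2,1} = 0
G(28) = mex{0,2,2,0,2} = 1
G(29) = mex{1,0,0,1,0} = 2
G(30) = mex{2,1,1,2,1} = 0
P-positions are exactly the n with G(n) = 0.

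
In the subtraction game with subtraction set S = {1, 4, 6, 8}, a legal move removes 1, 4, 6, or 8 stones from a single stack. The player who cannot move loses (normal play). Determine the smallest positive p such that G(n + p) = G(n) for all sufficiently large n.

G(0) = 0
G(1) = mex{0} = 1
G(2) = mex{1} = 0
G(3) = mex{0} = 1
G(4) = mex{1,0} = 2
G(5) = mex{2,1} = 0
G(6) = mex{0,0,0} = 1
G(7) = mex{1,1,1} = 0
G(8) = mex{0,2,0,0} = 1
G(9) = mex{1,0,1,1} = 2
G(10) = mex{2,1,2,0} = 3
G(11) = mex{3,0,0,1} = 2
G(12) = mex{2,1,1,2} = 0
G(13) = mex{0,2,0,0} = 1
G(14) = mex{1,3,1,1} = 0
G(15) = mex{0,2,2,0} = 1
G(16) = mex{1,0,3,1} = 2
G(17) = mex{2,1,2,2} = 0
G(18) = mex{0,0,0,3} = 1
G(19) = mex{1,1,1,2} = 0
G(20) = mex{0,2,0,0} = 1
G(21) = mex{1,0,1,1} = 2
G(22) = mex{2,1,2,0} = 3
G(23) = mex{3,0,0,1} = 2
G(24) = mex{2,1,1,2} = 0
G(25) = mex{0,2,0,0} = 1
G(n+12) = G(n) holds for n = 0,…,7 (a full window of length max(S) = 8), so the sequence is purely periodic with period 12.

12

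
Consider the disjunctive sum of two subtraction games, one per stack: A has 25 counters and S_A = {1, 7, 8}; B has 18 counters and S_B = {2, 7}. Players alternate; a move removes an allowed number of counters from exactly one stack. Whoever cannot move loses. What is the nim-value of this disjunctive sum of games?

2

Stack A, S = {1, 7, 8}:
G(0) = 0
G(1) = mex{0} = 1
G(2) = mex{1} = 0
G(3) = mex{0} = 1
G(4) = mex{1} = 0
G(5) = mex{0} = 1
G(6) = mex{1} = 0
G(7) = mex{0,0} = 1
G(8) = mex{1,1,0} = 2
G(9) = mex{2,0,1} = 3
G(10) = mex{3,1,0} = 2
G(11) = mex{2,0,1} = 3
G(12) = mex{3,1,0} = 2
G(13) = mex{2,0,1} = 3
G(14) = mex{3,1,0} = 2
G(15) = mex{2,2,1} = 0
G(16) = mex{0,3,2} = 1
G(17) = mex{1,2,3} = 0
G(18) = mex{0,3,2} = 1
G(19) = mex{1,2,3} = 0
G(20) = mex{0,3,2} = 1
G(21) = mex{1,2,3} = 0
G(22) = mex{0,0,2} = 1
G(23) = mex{1,1,0} = 2
G(24) = mex{2,0,1} = 3
G(25) = mex{3,1,0} = 2
G_A(25) = 2.
Stack B, S = {2, 7}:
G(0) = 0
G(1) = mex{} = 0
G(2) = mex{0} = 1
G(3) = mex{0} = 1
G(4) = mex{1} = 0
G(5) = mex{1} = 0
G(6) = mex{0} = 1
G(7) = mex{0,0} = 1
G(8) = mex{1,0} = 2
G(9) = mex{1,1} = 0
G(10) = mex{2,1} = 0
G(11) = mex{0,0} = 1
G(12) = mex{0,0} = 1
G(13) = mex{1,1} = 0
G(14) = mex{1,1} = 0
G(15) = mex{0,2} = 1
G(16) = mex{0,0} = 1
G(17) = mex{1,0} = 2
G(18) = mex{1,1} = 0
G_B(18) = 0.
Combined Grundy value = 2 ⊕ 0 = 2.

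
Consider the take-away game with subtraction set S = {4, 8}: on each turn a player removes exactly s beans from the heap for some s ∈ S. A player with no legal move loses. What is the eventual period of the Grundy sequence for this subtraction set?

G(0) = 0
G(1) = mex{} = 0
G(2) = mex{} = 0
G(3) = mex{} = 0
G(4) = mex{0} = 1
G(5) = mex{0} = 1
G(6) = mex{0} = 1
G(7) = mex{0} = 1
G(8) = mex{1,0} = 2
G(9) = mex{1,0} = 2
G(10) = mex{1,0} = 2
G(11) = mex{1,0} = 2
G(12) = mex{2,1} = 0
G(13) = mex{2,1} = 0
G(14) = mex{2,1} = 0
G(15) = mex{2,1} = 0
G(16) = mex{0,2} = 1
G(17) = mex{0,2} = 1
G(18) = mex{0,2} = 1
G(19) = mex{0,2} = 1
G(20) = mex{1,0} = 2
G(21) = mex{1,0} = 2
G(22) = mex{1,0} = 2
G(23) = mex{1,0} = 2
G(24) = mex{2,1} = 0
G(25) = mex{2,1} = 0
G(n+12) = G(n) holds for n = 0,…,7 (a full window of length max(S) = 8), so the sequence is purely periodic with period 12.

12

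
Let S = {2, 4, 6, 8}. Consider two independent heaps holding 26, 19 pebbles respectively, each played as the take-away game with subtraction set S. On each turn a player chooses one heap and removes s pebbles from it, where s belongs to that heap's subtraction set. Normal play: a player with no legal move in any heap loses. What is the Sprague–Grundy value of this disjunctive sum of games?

7

All heaps use S = {2, 4, 6, 8}:
n :  0  1  2  3  4  5  6  7  8  9 10 11 12 13 14 15 16 17 18 19 20 21 22 23 24 25 26
G :  0  0  1  1  2  2  3  3  4  4  0  0  1  1  2  2  3  3  4  4  0  0  1  1  2  2  3
Heap A: G(26) = 3.
Heap B: G(19) = 4.
Combined Grundy value = 3 ⊕ 4 = 7.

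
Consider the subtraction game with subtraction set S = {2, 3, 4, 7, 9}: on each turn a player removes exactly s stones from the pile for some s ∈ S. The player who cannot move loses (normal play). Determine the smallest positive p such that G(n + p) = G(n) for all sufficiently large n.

n :  0  1  2  3  4  5  6  7  8  9 10 11 12 13 14 15 16 17 18 19 20 21 22 23
G :  0  0  1  1  2  2  0  3  1  4  2  0  0  1  1  2  2  0  3  1  4  2  0  0
G(n+11) = G(n) holds for n = 0,…,8 (a full window of length max(S) = 9), so the sequence is purely periodic with period 11.

11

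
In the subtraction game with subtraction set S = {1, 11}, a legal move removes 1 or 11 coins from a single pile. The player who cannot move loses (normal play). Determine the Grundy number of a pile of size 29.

1

n :  0  1  2  3  4  5  6  7  8  9 10 11 12 13 14 15 16 17 18 19 20 21 22 23 24 25 26 27 28 29
G :  0  1  0  1  0  1  0  1  0  1  0  1  0  1  0  1  0  1  0  1  0  1  0  1  0  1  0  1  0  1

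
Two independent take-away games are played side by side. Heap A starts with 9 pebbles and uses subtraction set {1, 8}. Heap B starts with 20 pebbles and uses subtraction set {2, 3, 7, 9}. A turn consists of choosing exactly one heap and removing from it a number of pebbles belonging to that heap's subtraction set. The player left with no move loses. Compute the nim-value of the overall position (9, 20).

2

Heap A, S = {1, 8}:
G(0) = 0
G(1) = mex{0} = 1
G(2) = mex{1} = 0
G(3) = mex{0} = 1
G(4) = mex{1} = 0
G(5) = mex{0} = 1
G(6) = mex{1} = 0
G(7) = mex{0} = 1
G(8) = mex{1,0} = 2
G(9) = mex{2,1} = 0
G_A(9) = 0.
Heap B, S = {2, 3, 7, 9}:
n :  0  1  2  3  4  5  6  7  8  9 10 11 12 13 14 15 16 17 18 19 20
G :  0  0  1  1  2  0  0  1  1  2  2  0  3  1  2  2  0  0  1  1  2
G_B(20) = 2.
Combined Grundy value = 0 ⊕ 2 = 2.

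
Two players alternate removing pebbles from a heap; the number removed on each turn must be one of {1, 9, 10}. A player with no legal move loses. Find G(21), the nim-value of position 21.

G(0) = 0
G(1) = mex{0} = 1
G(2) = mex{1} = 0
G(3) = mex{0} = 1
G(4) = mex{1} = 0
G(5) = mex{0} = 1
G(6) = mex{1} = 0
G(7) = mex{0} = 1
G(8) = mex{1} = 0
G(9) = mex{0,0} = 1
G(10) = mex{1,1,0} = 2
G(11) = mex{2,0,1} = 3
G(12) = mex{3,1,0} = 2
G(13) = mex{2,0,1} = 3
G(14) = mex{3,1,0} = 2
G(15) = mex{2,0,1} = 3
G(16) = mex{3,1,0} = 2
G(17) = mex{2,0,1} = 3
G(18) = mex{3,1,0} = 2
G(19) = mex{2,2,1} = 0
G(20) = mex{0,3,2} = 1
G(21) = mex{1,2,3} = 0

0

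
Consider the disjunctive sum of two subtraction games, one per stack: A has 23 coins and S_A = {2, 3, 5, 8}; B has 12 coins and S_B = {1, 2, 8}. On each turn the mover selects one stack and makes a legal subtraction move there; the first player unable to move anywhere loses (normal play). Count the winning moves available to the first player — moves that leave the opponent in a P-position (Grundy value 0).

1

Stack A, S = {2, 3, 5, 8}:
G(0) = 0
G(1) = mex{} = 0
G(2) = mex{0} = 1
G(3) = mex{0,0} = 1
G(4) = mex{1,0} = 2
G(5) = mex{1,1,0} = 2
G(6) = mex{2,1,0} = 3
G(7) = mex{2,2,1} = 0
G(8) = mex{3,2,1,0} = 4
G(9) = mex{0,3,2,0} = 1
G(10) = mex{4,0,2,1} = 3
G(11) = mex{1,4,3,1} = 0
G(12) = mex{3,1,0,2} = 4
G(13) = mex{0,3,4,2} = 1
G(14) = mex{4,0,1,3} = 2
G(15) = mex{1,4,3,0} = 2
G(16) = mex{2,1,0,4} = 3
G(17) = mex{2,2,4,1} = 0
G(18) = mex{3,2,1,3} = 0
G(19) = mex{0,3,2,0} = 1
G(20) = mex{0,0,2,4} = 1
G(21) = mex{1,0,3,1} = 2
G(22) = mex{1,1,0,2} = 3
G(23) = mex{2,1,0,2} = 3
G_A(23) = 3.
Stack B, S = {1, 2, 8}:
n :  0  1  2  3  4  5  6  7  8  9 10 11 12
G :  0  1  2  0  1  2  0  1  2  0  1  2  0
G_B(12) = 0.
Combined Grundy value = 3 ⊕ 0 = 3.
A winning move leaves total XOR = 0, i.e. changes one component's Grundy value g to g ⊕ X where X is the current total.
Stack A: need g' = 3⊕3 = 0. Options: 23−2→G=2, 23−3→G=1, 23−5→G=0, 23−8→G=2. Hits: 1.
Stack B: need g' = 0⊕3 = 3. Options: 12−1→G=2, 12−2→G=1, 12−8→G=1. Hits: 0.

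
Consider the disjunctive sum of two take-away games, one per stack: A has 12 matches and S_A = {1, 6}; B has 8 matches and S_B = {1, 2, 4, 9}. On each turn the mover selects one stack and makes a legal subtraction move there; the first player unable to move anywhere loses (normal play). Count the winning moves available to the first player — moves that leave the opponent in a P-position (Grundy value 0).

3

Stack A, S = {1, 6}:
n :  0  1  2  3  4  5  6  7  8  9 10 11 12
G :  0  1  0  1  0  1  2  0  1  0  1  0  1
G_A(12) = 1.
Stack B, S = {1, 2, 4, 9}:
n : 0 1 2 3 4 5 6 7 8
G : 0 1 2 0 1 2 0 1 2
G_B(8) = 2.
Combined Grundy value = 1 ⊕ 2 = 3.
A winning move leaves total XOR = 0, i.e. changes one component's Grundy value g to g ⊕ X where X is the current total.
Stack A: need g' = 1⊕3 = 2. Options: 12−1→G=0, 12−6→G=2. Hits: 1.
Stack B: need g' = 2⊕3 = 1. Options: 8−1→G=1, 8−2→G=0, 8−4→G=1. Hits: 2.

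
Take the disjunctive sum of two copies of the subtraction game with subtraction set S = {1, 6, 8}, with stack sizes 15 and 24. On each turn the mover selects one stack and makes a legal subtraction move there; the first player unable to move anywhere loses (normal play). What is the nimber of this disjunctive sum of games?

0

All stacks use S = {1, 6, 8}:
n :  0  1  2  3  4  5  6  7  8  9 10 11 12 13 14 15 16 17 18 19 20 21 22 23 24
G :  0  1  0  1  0  1  2  0  1  0  1  0  1  2  0  1  0  1  0  1  2  0  1  0  1
Stack A: G(15) = 1.
Stack B: G(24) = 1.
Combined Grundy value = 1 ⊕ 1 = 0.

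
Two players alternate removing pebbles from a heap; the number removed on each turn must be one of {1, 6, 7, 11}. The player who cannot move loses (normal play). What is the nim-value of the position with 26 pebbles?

0

n :  0  1  2  3  4  5  6  7  8  9 10 11 12 13 14 15 16 17 18 19 20 21 22 23 24 25 26
G :  0  1  0  1  0  1  2  3  2  3  2  3  0  1  0  1  0  1  2  3  2  3  2  3  0  1  0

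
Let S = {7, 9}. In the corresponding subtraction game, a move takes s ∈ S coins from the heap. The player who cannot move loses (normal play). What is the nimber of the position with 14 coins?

2

n :  0  1  2  3  4  5  6  7  8  9 10 11 12 13 14
G :  0  0  0  0  0  0  0  1  1  1  1  1  1  1  2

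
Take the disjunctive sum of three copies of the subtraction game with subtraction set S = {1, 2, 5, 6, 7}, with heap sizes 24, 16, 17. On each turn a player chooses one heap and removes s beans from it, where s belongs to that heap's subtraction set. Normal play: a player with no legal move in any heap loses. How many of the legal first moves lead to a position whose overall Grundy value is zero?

All heaps use S = {1, 2, 5, 6, 7}:
G(0) = 0
G(1) = mex{0} = 1
G(2) = mex{1,0} = 2
G(3) = mex{2,1} = 0
G(4) = mex{0,2} = 1
G(5) = mex{1,0,0} = 2
G(6) = mex{2,1,1,0} = 3
G(7) = mex{3,2,2,1,0} = 4
G(8) = mex{4,3,0,2,1} = 5
G(9) = mex{5,4,1,0,2} = 3
G(10) = mex{3,5,2,1,0} = 4
G(11) = mex{4,3,3,2,1} = 0
G(12) = mex{0,4,4,3,2} = 1
G(13) = mex{1,0,5,4,3} = 2
G(14) = mex{2,1,3,5,4} = 0
G(15) = mex{0,2,4,3,5} = 1
G(16) = mex{1,0,0,4,3} = 2
G(17) = mex{2,1,1,0,4} = 3
G(18) = mex{3,2,2,1,0} = 4
G(19) = mex{4,3,0,2,1} = 5
G(20) = mex{5,4,1,0,2} = 3
G(21) = mex{3,5,2,1,0} = 4
G(22) = mex{4,3,3,2,1} = 0
G(23) = mex{0,4,4,3,2} = 1
G(24) = mex{1,0,5,4,3} = 2
Heap A: G(24) = 2.
Heap B: G(16) = 2.
Heap C: G(17) = 3.
Combined Grundy value = 2 ⊕ 2 ⊕ 3 = 3.
A winning move leaves total XOR = 0, i.e. changes one component's Grundy value g to g ⊕ X where X is the current total.
Heap A: need g' = 2⊕3 = 1. Options: 24−1→G=1, 24−2→G=0, 24−5→G=5, 24−6→G=4, 24−7→G=3. Hits: 1.
Heap B: need g' = 2⊕3 = 1. Options: 16−1→G=1, 16−2→G=0, 16−5→G=0, 16−6→G=4, 16−7→G=3. Hits: 1.
Heap C: need g' = 3⊕3 = 0. Options: 17−1→G=2, 17−2→G=1, 17−5→G=1, 17−6→G=0, 17−7→G=4. Hits: 1.

3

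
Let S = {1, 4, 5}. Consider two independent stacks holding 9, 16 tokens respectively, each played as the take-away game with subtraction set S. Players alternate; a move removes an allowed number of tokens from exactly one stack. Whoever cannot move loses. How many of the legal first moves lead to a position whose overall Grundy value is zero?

All stacks use S = {1, 4, 5}:
G(0) = 0
G(1) = mex{0} = 1
G(2) = mex{1} = 0
G(3) = mex{0} = 1
G(4) = mex{1,0} = 2
G(5) = mex{2,1,0} = 3
G(6) = mex{3,0,1} = 2
G(7) = mex{2,1,0} = 3
G(8) = mex{3,2,1} = 0
G(9) = mex{0,3,2} = 1
G(10) = mex{1,2,3} = 0
G(11) = mex{0,3,2} = 1
G(12) = mex{1,0,3} = 2
G(13) = mex{2,1,0} = 3
G(14) = mex{3,0,1} = 2
G(15) = mex{2,1,0} = 3
G(16) = mex{3,2,1} = 0
Stack A: G(9) = 1.
Stack B: G(16) = 0.
Combined Grundy value = 1 ⊕ 0 = 1.
A winning move leaves total XOR = 0, i.e. changes one component's Grundy value g to g ⊕ X where X is the current total.
Stack A: need g' = 1⊕1 = 0. Options: 9−1→G=0, 9−4→G=3, 9−5→G=2. Hits: 1.
Stack B: need g' = 0⊕1 = 1. Options: 16−1→G=3, 16−4→G=2, 16−5→G=1. Hits: 1.

2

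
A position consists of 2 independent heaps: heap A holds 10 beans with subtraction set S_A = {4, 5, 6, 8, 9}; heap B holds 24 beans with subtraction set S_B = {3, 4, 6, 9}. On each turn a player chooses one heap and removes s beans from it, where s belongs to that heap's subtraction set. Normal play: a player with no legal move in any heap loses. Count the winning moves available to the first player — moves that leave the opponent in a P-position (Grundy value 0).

Heap A, S = {4, 5, 6, 8, 9}:
n :  0  1  2  3  4  5  6  7  8  9 10
G :  0  0  0  0  1  1  1  1  2  2  2
G_A(10) = 2.
Heap B, S = {3, 4, 6, 9}:
n :  0  1  2  3  4  5  6  7  8  9 10 11 12 13 14 15 16 17 18 19 20 21 22 23 24
G :  0  0  0  1  1  1  2  2  2  3  3  3  0  0  0  1  1  1  2  2  2  3  3  3  0
G_B(24) = 0.
Combined Grundy value = 2 ⊕ 0 = 2.
A winning move leaves total XOR = 0, i.e. changes one component's Grundy value g to g ⊕ X where X is the current total.
Heap A: need g' = 2⊕2 = 0. Options: 10−4→G=1, 10−5→G=1, 10−6→G=1, 10−8→G=0, 10−9→G=0. Hits: 2.
Heap B: need g' = 0⊕2 = 2. Options: 24−3→G=3, 24−4→G=2, 24−6→G=2, 24−9→G=1. Hits: 2.

4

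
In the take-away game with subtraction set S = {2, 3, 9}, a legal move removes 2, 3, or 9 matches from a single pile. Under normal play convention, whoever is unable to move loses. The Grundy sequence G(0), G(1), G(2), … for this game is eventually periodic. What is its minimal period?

11

G(0) = 0
G(1) = mex{} = 0
G(2) = mex{0} = 1
G(3) = mex{0,0} = 1
G(4) = mex{1,0} = 2
G(5) = mex{1,1} = 0
G(6) = mex{2,1} = 0
G(7) = mex{0,2} = 1
G(8) = mex{0,0} = 1
G(9) = mex{1,0,0} = 2
G(10) = mex{1,1,0} = 2
G(11) = mex{2,1,1} = 0
G(12) = mex{2,2,1} = 0
G(13) = mex{0,2,2} = 1
G(14) = mex{0,0,0} = 1
G(15) = mex{1,0,0} = 2
G(16) = mex{1,1,1} = 0
G(17) = mex{2,1,1} = 0
G(18) = mex{0,2,2} = 1
G(19) = mex{0,0,2} = 1
G(20) = mex{1,0,0} = 2
G(21) = mex{1,1,0} = 2
G(22) = mex{2,1,1} = 0
G(23) = mex{2,2,1} = 0
G(n+11) = G(n) holds for n = 0,…,8 (a full window of length max(S) = 9), so the sequence is purely periodic with period 11.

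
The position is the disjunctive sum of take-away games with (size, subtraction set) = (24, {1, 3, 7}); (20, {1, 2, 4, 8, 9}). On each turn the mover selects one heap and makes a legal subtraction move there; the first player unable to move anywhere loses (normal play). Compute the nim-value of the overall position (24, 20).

1

Heap A, S = {1, 3, 7}:
n :  0  1  2  3  4  5  6  7  8  9 10 11 12 13 14 15 16 17 18 19 20 21 22 23 24
G :  0  1  0  1  0  1  0  1  0  1  0  1  0  1  0  1  0  1  0  1  0  1  0  1  0
G_A(24) = 0.
Heap B, S = {1, 2, 4, 8, 9}:
G(0) = 0
G(1) = mex{0} = 1
G(2) = mex{1,0} = 2
G(3) = mex{2,1} = 0
G(4) = mex{0,2,0} = 1
G(5) = mex{1,0,1} = 2
G(6) = mex{2,1,2} = 0
G(7) = mex{0,2,0} = 1
G(8) = mex{1,0,1,0} = 2
G(9) = mex{2,1,2,1,0} = 3
G(10) = mex{3,2,0,2,1} = 4
G(11) = mex{4,3,1,0,2} = 5
G(12) = mex{5,4,2,1,0} = 3
G(13) = mex{3,5,3,2,1} = 0
G(14) = mex{0,3,4,0,2} = 1
G(15) = mex{1,0,5,1,0} = 2
G(16) = mex{2,1,3,2,1} = 0
G(17) = mex{0,2,0,3,2} = 1
G(18) = mex{1,0,1,4,3} = 2
G(19) = mex{2,1,2,5,4} = 0
G(20) = mex{0,2,0,3,5} = 1
G_B(20) = 1.
Combined Grundy value = 0 ⊕ 1 = 1.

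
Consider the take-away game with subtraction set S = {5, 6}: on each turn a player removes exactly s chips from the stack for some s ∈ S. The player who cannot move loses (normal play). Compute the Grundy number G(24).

n :  0  1  2  3  4  5  6  7  8  9 10 11 12 13 14 15 16 17 18 19 20 21 22 23 24
G :  0  0  0  0  0  1  1  1  1  1  2  0  0  0  0  0  1  1  1  1  1  2  0  0  0

0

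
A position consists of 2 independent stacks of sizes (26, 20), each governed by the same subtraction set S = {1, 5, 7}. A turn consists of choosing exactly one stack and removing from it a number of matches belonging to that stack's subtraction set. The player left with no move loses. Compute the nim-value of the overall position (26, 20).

All stacks use S = {1, 5, 7}:
n :  0  1  2  3  4  5  6  7  8  9 10 11 12 13 14 15 16 17 18 19 20 21 22 23 24 25 26
G :  0  1  0  1  0  1  0  1  0  1  0  1  0  1  0  1  0  1  0  1  0  1  0  1  0  1  0
Stack A: G(26) = 0.
Stack B: G(20) = 0.
Combined Grundy value = 0 ⊕ 0 = 0.

0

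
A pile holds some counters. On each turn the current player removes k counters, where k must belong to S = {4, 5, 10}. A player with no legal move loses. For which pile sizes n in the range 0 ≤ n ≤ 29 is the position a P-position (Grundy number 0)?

0, 1, 2, 3, 9, 15, 16, 17, 18, 24

n :  0  1  2  3  4  5  6  7  8  9 10 11 12 13 14 15 16 17 18 19 20 21 22 23 24 25 26 27 28 29
G :  0  0  0  0  1  1  1  1  2  0  2  2  3  1  3  0  0  0  0  1  1  1  1  2  0  2  2  3  1  3
P-positions are exactly the n with G(n) = 0.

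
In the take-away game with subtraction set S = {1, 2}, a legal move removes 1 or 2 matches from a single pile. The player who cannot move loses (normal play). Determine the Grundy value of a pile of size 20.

G(0) = 0
G(1) = mex{0} = 1
G(2) = mex{1,0} = 2
G(3) = mex{2,1} = 0
G(4) = mex{0,2} = 1
G(5) = mex{1,0} = 2
G(6) = mex{2,1} = 0
G(7) = mex{0,2} = 1
G(8) = mex{1,0} = 2
G(9) = mex{2,1} = 0
G(10) = mex{0,2} = 1
G(11) = mex{1,0} = 2
G(12) = mex{2,1} = 0
G(13) = mex{0,2} = 1
G(14) = mex{1,0} = 2
G(15) = mex{2,1} = 0
G(16) = mex{0,2} = 1
G(17) = mex{1,0} = 2
G(18) = mex{2,1} = 0
G(19) = mex{0,2} = 1
G(20) = mex{1,0} = 2

2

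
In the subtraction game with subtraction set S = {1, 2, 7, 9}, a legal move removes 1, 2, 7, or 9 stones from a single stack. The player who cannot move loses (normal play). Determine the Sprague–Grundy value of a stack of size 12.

1

n :  0  1  2  3  4  5  6  7  8  9 10 11 12
G :  0  1  2  0  1  2  0  1  2  3  4  0  1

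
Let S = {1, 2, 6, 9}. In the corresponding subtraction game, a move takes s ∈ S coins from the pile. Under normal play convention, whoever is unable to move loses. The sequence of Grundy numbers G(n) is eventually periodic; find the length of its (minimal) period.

7

G(0) = 0
G(1) = mex{0} = 1
G(2) = mex{1,0} = 2
G(3) = mex{2,1} = 0
G(4) = mex{0,2} = 1
G(5) = mex{1,0} = 2
G(6) = mex{2,1,0} = 3
G(7) = mex{3,2,1} = 0
G(8) = mex{0,3,2} = 1
G(9) = mex{1,0,0,0} = 2
G(10) = mex{2,1,1,1} = 0
G(11) = mex{0,2,2,2} = 1
G(12) = mex{1,0,3,0} = 2
G(13) = mex{2,1,0,1} = 3
G(14) = mex{3,2,1,2} = 0
G(15) = mex{0,3,2,3} = 1
G(16) = mex{1,0,0,0} = 2
G(17) = mex{2,1,1,1} = 0
G(n+7) = G(n) holds for n = 0,…,8 (a full window of length max(S) = 9), so the sequence is purely periodic with period 7.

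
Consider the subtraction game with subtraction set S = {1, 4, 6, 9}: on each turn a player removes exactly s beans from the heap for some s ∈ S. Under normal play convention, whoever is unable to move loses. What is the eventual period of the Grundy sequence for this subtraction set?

5

n :  0  1  2  3  4  5  6  7  8  9 10 11 12 13 14 15
G :  0  1  0  1  2  0  1  0  1  2  0  1  0  1  2  0
G(n+5) = G(n) holds for n = 0,…,8 (a full window of length max(S) = 9), so the sequence is purely periodic with period 5.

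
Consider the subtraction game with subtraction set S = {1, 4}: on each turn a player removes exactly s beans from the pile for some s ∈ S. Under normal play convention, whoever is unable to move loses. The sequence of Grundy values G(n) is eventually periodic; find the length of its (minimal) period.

5

G(0) = 0
G(1) = mex{0} = 1
G(2) = mex{1} = 0
G(3) = mex{0} = 1
G(4) = mex{1,0} = 2
G(5) = mex{2,1} = 0
G(6) = mex{0,0} = 1
G(7) = mex{1,1} = 0
G(8) = mex{0,2} = 1
G(9) = mex{1,0} = 2
G(10) = mex{2,1} = 0
G(11) = mex{0,0} = 1
G(12) = mex{1,1} = 0
G(13) = mex{0,2} = 1
G(14) = mex{1,0} = 2
G(n+5) = G(n) holds for n = 0,…,3 (a full window of length max(S) = 4), so the sequence is purely periodic with period 5.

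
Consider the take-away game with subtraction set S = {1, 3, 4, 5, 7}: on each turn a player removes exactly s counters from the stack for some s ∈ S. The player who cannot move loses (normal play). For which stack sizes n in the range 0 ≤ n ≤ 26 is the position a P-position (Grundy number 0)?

n :  0  1  2  3  4  5  6  7  8  9 10 11 12 13 14 15 16 17 18 19 20 21 22 23 24 25 26
G :  0  1  0  1  2  3  2  3  0  1  0  1  2  3  2  3  0  1  0  1  2  3  2  3  0  1  0
P-positions are exactly the n with G(n) = 0.

0, 2, 8, 10, 16, 18, 24, 26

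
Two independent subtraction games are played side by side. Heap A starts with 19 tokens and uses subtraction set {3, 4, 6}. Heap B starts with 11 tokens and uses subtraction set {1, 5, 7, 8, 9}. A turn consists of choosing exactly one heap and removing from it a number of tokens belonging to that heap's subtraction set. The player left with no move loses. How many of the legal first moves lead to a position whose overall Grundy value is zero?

Heap A, S = {3, 4, 6}:
G(0) = 0
G(1) = mex{} = 0
G(2) = mex{} = 0
G(3) = mex{0} = 1
G(4) = mex{0,0} = 1
G(5) = mex{0,0} = 1
G(6) = mex{1,0,0} = 2
G(7) = mex{1,1,0} = 2
G(8) = mex{1,1,0} = 2
G(9) = mex{2,1,1} = 0
G(10) = mex{2,2,1} = 0
G(11) = mex{2,2,1} = 0
G(12) = mex{0,2,2} = 1
G(13) = mex{0,0,2} = 1
G(14) = mex{0,0,2} = 1
G(15) = mex{1,0,0} = 2
G(16) = mex{1,1,0} = 2
G(17) = mex{1,1,0} = 2
G(18) = mex{2,1,1} = 0
G(19) = mex{2,2,1} = 0
G_A(19) = 0.
Heap B, S = {1, 5, 7, 8, 9}:
n :  0  1  2  3  4  5  6  7  8  9 10 11
G :  0  1  0  1  0  1  0  1  2  3  2  3
G_B(11) = 3.
Combined Grundy value = 0 ⊕ 3 = 3.
A winning move leaves total XOR = 0, i.e. changes one component's Grundy value g to g ⊕ X where X is the current total.
Heap A: need g' = 0⊕3 = 3. Options: 19−3→G=2, 19−4→G=2, 19−6→G=1. Hits: 0.
Heap B: need g' = 3⊕3 = 0. Options: 11−1→G=2, 11−5→G=0, 11−7→G=0, 11−8→G=1, 11−9→G=0. Hits: 3.

3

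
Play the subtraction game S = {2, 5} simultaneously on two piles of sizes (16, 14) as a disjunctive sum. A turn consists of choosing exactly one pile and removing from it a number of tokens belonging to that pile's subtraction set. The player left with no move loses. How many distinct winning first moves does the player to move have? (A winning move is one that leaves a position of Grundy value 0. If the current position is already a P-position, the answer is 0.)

3

All piles use S = {2, 5}:
n :  0  1  2  3  4  5  6  7  8  9 10 11 12 13 14 15 16
G :  0  0  1  1  0  2  1  0  0  1  1  0  2  1  0  0  1
Pile A: G(16) = 1.
Pile B: G(14) = 0.
Combined Grundy value = 1 ⊕ 0 = 1.
A winning move leaves total XOR = 0, i.e. changes one component's Grundy value g to g ⊕ X where X is the current total.
Pile A: need g' = 1⊕1 = 0. Options: 16−2→G=0, 16−5→G=0. Hits: 2.
Pile B: need g' = 0⊕1 = 1. Options: 14−2→G=2, 14−5→G=1. Hits: 1.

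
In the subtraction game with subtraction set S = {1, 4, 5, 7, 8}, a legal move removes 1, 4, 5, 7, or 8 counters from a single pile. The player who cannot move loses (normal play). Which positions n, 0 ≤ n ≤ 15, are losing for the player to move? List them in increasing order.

n :  0  1  2  3  4  5  6  7  8  9 10 11 12 13 14 15
G :  0  1  0  1  2  3  2  3  4  5  4  0  1  0  1  2
P-positions are exactly the n with G(n) = 0.

0, 2, 11, 13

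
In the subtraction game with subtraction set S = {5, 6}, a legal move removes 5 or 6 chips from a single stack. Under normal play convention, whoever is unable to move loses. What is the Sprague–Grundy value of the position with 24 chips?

G(0) = 0
G(1) = mex{} = 0
G(2) = mex{} = 0
G(3) = mex{} = 0
G(4) = mex{} = 0
G(5) = mex{0} = 1
G(6) = mex{0,0} = 1
G(7) = mex{0,0} = 1
G(8) = mex{0,0} = 1
G(9) = mex{0,0} = 1
G(10) = mex{1,0} = 2
G(11) = mex{1,1} = 0
G(12) = mex{1,1} = 0
G(13) = mex{1,1} = 0
G(14) = mex{1,1} = 0
G(15) = mex{2,1} = 0
G(16) = mex{0,2} = 1
G(17) = mex{0,0} = 1
G(18) = mex{0,0} = 1
G(19) = mex{0,0} = 1
G(20) = mex{0,0} = 1
G(21) = mex{1,0} = 2
G(22) = mex{1,1} = 0
G(23) = mex{1,1} = 0
G(24) = mex{1,1} = 0

0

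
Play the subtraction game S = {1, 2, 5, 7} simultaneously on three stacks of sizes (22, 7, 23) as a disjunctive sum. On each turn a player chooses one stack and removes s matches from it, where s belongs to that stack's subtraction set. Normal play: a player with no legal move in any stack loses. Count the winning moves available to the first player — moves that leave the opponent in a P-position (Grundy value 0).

2

All stacks use S = {1, 2, 5, 7}:
n :  0  1  2  3  4  5  6  7  8  9 10 11 12 13 14 15 16 17 18 19 20 21 22 23
G :  0  1  2  0  1  2  0  1  2  0  1  2  0  1  2  0  1  2  0  1  2  0  1  2
Stack A: G(22) = 1.
Stack B: G(7) = 1.
Stack C: G(23) = 2.
Combined Grundy value = 1 ⊕ 1 ⊕ 2 = 2.
A winning move leaves total XOR = 0, i.e. changes one component's Grundy value g to g ⊕ X where X is the current total.
Stack A: need g' = 1⊕2 = 3. Options: 22−1→G=0, 22−2→G=2, 22−5→G=2, 22−7→G=0. Hits: 0.
Stack B: need g' = 1⊕2 = 3. Options: 7−1→G=0, 7−2→G=2, 7−5→G=2, 7−7→G=0. Hits: 0.
Stack C: need g' = 2⊕2 = 0. Options: 23−1→G=1, 23−2→G=0, 23−5→G=0, 23−7→G=1. Hits: 2.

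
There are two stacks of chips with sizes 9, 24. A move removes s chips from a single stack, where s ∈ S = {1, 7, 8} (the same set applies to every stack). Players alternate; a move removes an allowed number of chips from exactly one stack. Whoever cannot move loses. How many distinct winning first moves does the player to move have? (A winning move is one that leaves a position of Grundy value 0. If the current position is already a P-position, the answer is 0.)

0

All stacks use S = {1, 7, 8}:
G(0) = 0
G(1) = mex{0} = 1
G(2) = mex{1} = 0
G(3) = mex{0} = 1
G(4) = mex{1} = 0
G(5) = mex{0} = 1
G(6) = mex{1} = 0
G(7) = mex{0,0} = 1
G(8) = mex{1,1,0} = 2
G(9) = mex{2,0,1} = 3
G(10) = mex{3,1,0} = 2
G(11) = mex{2,0,1} = 3
G(12) = mex{3,1,0} = 2
G(13) = mex{2,0,1} = 3
G(14) = mex{3,1,0} = 2
G(15) = mex{2,2,1} = 0
G(16) = mex{0,3,2} = 1
G(17) = mex{1,2,3} = 0
G(18) = mex{0,3,2} = 1
G(19) = mex{1,2,3} = 0
G(20) = mex{0,3,2} = 1
G(21) = mex{1,2,3} = 0
G(22) = mex{0,0,2} = 1
G(23) = mex{1,1,0} = 2
G(24) = mex{2,0,1} = 3
Stack A: G(9) = 3.
Stack B: G(24) = 3.
Combined Grundy value = 3 ⊕ 3 = 0.
A winning move leaves total XOR = 0, i.e. changes one component's Grundy value g to g ⊕ X where X is the current total.
Stack A: target g' = 3⊕0 = 3, but every legal move changes the Grundy value (mex property), so 0 moves.
Stack B: target g' = 3⊕0 = 3, but every legal move changes the Grundy value (mex property), so 0 moves.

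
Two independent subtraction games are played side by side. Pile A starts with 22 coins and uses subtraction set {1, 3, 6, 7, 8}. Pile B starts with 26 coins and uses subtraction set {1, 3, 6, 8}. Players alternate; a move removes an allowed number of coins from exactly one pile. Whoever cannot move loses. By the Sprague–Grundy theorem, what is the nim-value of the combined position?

Pile A, S = {1, 3, 6, 7, 8}:
n :  0  1  2  3  4  5  6  7  8  9 10 11 12 13 14 15 16 17 18 19 20 21 22
G :  0  1  0  1  0  1  2  3  2  3  2  3  4  0  1  0  1  0  1  2  3  2  3
G_A(22) = 3.
Pile B, S = {1, 3, 6, 8}:
G(0) = 0
G(1) = mex{0} = 1
G(2) = mex{1} = 0
G(3) = mex{0,0} = 1
G(4) = mex{1,1} = 0
G(5) = mex{0,0} = 1
G(6) = mex{1,1,0} = 2
G(7) = mex{2,0,1} = 3
G(8) = mex{3,1,0,0} = 2
G(9) = mex{2,2,1,1} = 0
G(10) = mex{0,3,0,0} = 1
G(11) = mex{1,2,1,1} = 0
G(12) = mex{0,0,2,0} = 1
G(13) = mex{1,1,3,1} = 0
G(14) = mex{0,0,2,2} = 1
G(15) = mex{1,1,0,3} = 2
G(16) = mex{2,0,1,2} = 3
G(17) = mex{3,1,0,0} = 2
G(18) = mex{2,2,1,1} = 0
G(19) = mex{0,3,0,0} = 1
G(20) = mex{1,2,1,1} = 0
G(21) = mex{0,0,2,0} = 1
G(22) = mex{1,1,3,1} = 0
G(23) = mex{0,0,2,2} = 1
G(24) = mex{1,1,0,3} = 2
G(25) = mex{2,0,1,2} = 3
G(26) = mex{3,1,0,0} = 2
G_B(26) = 2.
Combined Grundy value = 3 ⊕ 2 = 1.

1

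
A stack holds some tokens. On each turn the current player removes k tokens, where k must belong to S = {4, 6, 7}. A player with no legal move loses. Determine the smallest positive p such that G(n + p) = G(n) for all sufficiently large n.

11

n :  0  1  2  3  4  5  6  7  8  9 10 11 12 13 14 15 16 17 18 19 20 21 22 23
G :  0  0  0  0  1  1  1  1  2  2  2  0  0  0  0  1  1  1  1  2  2  2  0  0
G(n+11) = G(n) holds for n = 0,…,6 (a full window of length max(S) = 7), so the sequence is purely periodic with period 11.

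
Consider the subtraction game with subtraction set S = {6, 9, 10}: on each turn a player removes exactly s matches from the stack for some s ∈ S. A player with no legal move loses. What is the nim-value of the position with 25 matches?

1

n :  0  1  2  3  4  5  6  7  8  9 10 11 12 13 14 15 16 17 18 19 20 21 22 23 24 25
G :  0  0  0  0  0  0  1  1  1  1  1  1  2  2  2  2  0  0  0  0  0  0  1  1  1  1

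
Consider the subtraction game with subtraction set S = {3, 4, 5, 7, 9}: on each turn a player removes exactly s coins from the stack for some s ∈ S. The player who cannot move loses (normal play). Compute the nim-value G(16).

G(0) = 0
G(1) = mex{} = 0
G(2) = mex{} = 0
G(3) = mex{0} = 1
G(4) = mex{0,0} = 1
G(5) = mex{0,0,0} = 1
G(6) = mex{1,0,0} = 2
G(7) = mex{1,1,0,0} = 2
G(8) = mex{1,1,1,0} = 2
G(9) = mex{2,1,1,0,0} = 3
G(10) = mex{2,2,1,1,0} = 3
G(11) = mex{2,2,2,1,0} = 3
G(12) = mex{3,2,2,1,1} = 0
G(13) = mex{3,3,2,2,1} = 0
G(14) = mex{3,3,3,2,1} = 0
G(15) = mex{0,3,3,2,2} = 1
G(16) = mex{0,0,3,3,2} = 1

1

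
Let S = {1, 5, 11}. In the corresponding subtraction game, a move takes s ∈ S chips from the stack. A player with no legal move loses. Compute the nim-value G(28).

0

n :  0  1  2  3  4  5  6  7  8  9 10 11 12 13 14 15 16 17 18 19 20 21 22 23 24 25 26 27 28
G :  0  1  0  1  0  1  0  1  0  1  0  1  0  1  0  1  0  1  0  1  0  1  0  1  0  1  0  1  0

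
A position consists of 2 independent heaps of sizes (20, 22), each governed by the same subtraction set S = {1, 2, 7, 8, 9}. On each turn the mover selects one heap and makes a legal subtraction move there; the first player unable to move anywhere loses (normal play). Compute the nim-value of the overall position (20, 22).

All heaps use S = {1, 2, 7, 8, 9}:
G(0) = 0
G(1) = mex{0} = 1
G(2) = mex{1,0} = 2
G(3) = mex{2,1} = 0
G(4) = mex{0,2} = 1
G(5) = mex{1,0} = 2
G(6) = mex{2,1} = 0
G(7) = mex{0,2,0} = 1
G(8) = mex{1,0,1,0} = 2
G(9) = mex{2,1,2,1,0} = 3
G(10) = mex{3,2,0,2,1} = 4
G(11) = mex{4,3,1,0,2} = 5
G(12) = mex{5,4,2,1,0} = 3
G(13) = mex{3,5,0,2,1} = 4
G(14) = mex{4,3,1,0,2} = 5
G(15) = mex{5,4,2,1,0} = 3
G(16) = mex{3,5,3,2,1} = 0
G(17) = mex{0,3,4,3,2} = 1
G(18) = mex{1,0,5,4,3} = 2
G(19) = mex{2,1,3,5,4} = 0
G(20) = mex{0,2,4,3,5} = 1
G(21) = mex{1,0,5,4,3} = 2
G(22) = mex{2,1,3,5,4} = 0
Heap A: G(20) = 1.
Heap B: G(22) = 0.
Combined Grundy value = 1 ⊕ 0 = 1.

1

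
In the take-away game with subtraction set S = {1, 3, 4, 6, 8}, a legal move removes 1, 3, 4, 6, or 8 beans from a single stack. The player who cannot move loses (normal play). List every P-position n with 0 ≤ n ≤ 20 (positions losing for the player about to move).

0, 2, 7, 9, 14, 16

n :  0  1  2  3  4  5  6  7  8  9 10 11 12 13 14 15 16 17 18 19 20
G :  0  1  0  1  2  3  2  0  1  0  1  2  3  2  0  1  0  1  2  3  2
P-positions are exactly the n with G(n) = 0.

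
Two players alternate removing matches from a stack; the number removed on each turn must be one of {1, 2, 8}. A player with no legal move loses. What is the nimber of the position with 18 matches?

G(0) = 0
G(1) = mex{0} = 1
G(2) = mex{1,0} = 2
G(3) = mex{2,1} = 0
G(4) = mex{0,2} = 1
G(5) = mex{1,0} = 2
G(6) = mex{2,1} = 0
G(7) = mex{0,2} = 1
G(8) = mex{1,0,0} = 2
G(9) = mex{2,1,1} = 0
G(10) = mex{0,2,2} = 1
G(11) = mex{1,0,0} = 2
G(12) = mex{2,1,1} = 0
G(13) = mex{0,2,2} = 1
G(14) = mex{1,0,0} = 2
G(15) = mex{2,1,1} = 0
G(16) = mex{0,2,2} = 1
G(17) = mex{1,0,0} = 2
G(18) = mex{2,1,1} = 0

0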